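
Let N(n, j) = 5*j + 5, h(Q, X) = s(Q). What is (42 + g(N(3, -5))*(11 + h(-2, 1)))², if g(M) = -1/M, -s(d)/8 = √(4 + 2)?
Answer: 144917/80 - 851*√6/25 ≈ 1728.1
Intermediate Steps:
s(d) = -8*√6 (s(d) = -8*√(4 + 2) = -8*√6)
h(Q, X) = -8*√6
N(n, j) = 5 + 5*j
(42 + g(N(3, -5))*(11 + h(-2, 1)))² = (42 + (-1/(5 + 5*(-5)))*(11 - 8*√6))² = (42 + (-1/(5 - 25))*(11 - 8*√6))² = (42 + (-1/(-20))*(11 - 8*√6))² = (42 + (-1*(-1/20))*(11 - 8*√6))² = (42 + (11 - 8*√6)/20)² = (42 + (11/20 - 2*√6/5))² = (851/20 - 2*√6/5)²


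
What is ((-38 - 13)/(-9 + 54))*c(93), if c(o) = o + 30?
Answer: -697/5 ≈ -139.40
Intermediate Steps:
c(o) = 30 + o
((-38 - 13)/(-9 + 54))*c(93) = ((-38 - 13)/(-9 + 54))*(30 + 93) = -51/45*123 = -51*1/45*123 = -17/15*123 = -697/5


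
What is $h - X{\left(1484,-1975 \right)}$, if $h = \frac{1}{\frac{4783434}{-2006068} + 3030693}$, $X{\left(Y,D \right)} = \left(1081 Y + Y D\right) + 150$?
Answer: $\frac{4032548256710514404}{3039885730845} \approx 1.3265 \cdot 10^{6}$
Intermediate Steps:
$X{\left(Y,D \right)} = 150 + 1081 Y + D Y$ ($X{\left(Y,D \right)} = \left(1081 Y + D Y\right) + 150 = 150 + 1081 Y + D Y$)
$h = \frac{1003034}{3039885730845}$ ($h = \frac{1}{4783434 \left(- \frac{1}{2006068}\right) + 3030693} = \frac{1}{- \frac{2391717}{1003034} + 3030693} = \frac{1}{\frac{3039885730845}{1003034}} = \frac{1003034}{3039885730845} \approx 3.2996 \cdot 10^{-7}$)
$h - X{\left(1484,-1975 \right)} = \frac{1003034}{3039885730845} - \left(150 + 1081 \cdot 1484 - 2930900\right) = \frac{1003034}{3039885730845} - \left(150 + 1604204 - 2930900\right) = \frac{1003034}{3039885730845} - -1326546 = \frac{1003034}{3039885730845} + 1326546 = \frac{4032548256710514404}{3039885730845}$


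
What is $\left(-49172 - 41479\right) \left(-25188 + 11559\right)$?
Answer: $1235482479$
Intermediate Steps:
$\left(-49172 - 41479\right) \left(-25188 + 11559\right) = \left(-90651\right) \left(-13629\right) = 1235482479$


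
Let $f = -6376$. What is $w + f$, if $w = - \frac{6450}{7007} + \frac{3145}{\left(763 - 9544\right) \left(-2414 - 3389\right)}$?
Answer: $- \frac{325268213433673}{51007099143} \approx -6376.9$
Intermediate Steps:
$w = - \frac{46949297905}{51007099143}$ ($w = \left(-6450\right) \frac{1}{7007} + \frac{3145}{\left(-8781\right) \left(-5803\right)} = - \frac{6450}{7007} + \frac{3145}{50956143} = - \frac{46949297905}{51007099143} \approx -0.92045$)
$w + f = - \frac{46949297905}{51007099143} - 6376 = - \frac{325268213433673}{51007099143}$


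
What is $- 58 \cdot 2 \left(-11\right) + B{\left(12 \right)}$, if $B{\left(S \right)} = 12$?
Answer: $1288$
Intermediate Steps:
$- 58 \cdot 2 \left(-11\right) + B{\left(12 \right)} = - 58 \cdot 2 \left(-11\right) + 12 = \left(-58\right) \left(-22\right) + 12 = 1276 + 12 = 1288$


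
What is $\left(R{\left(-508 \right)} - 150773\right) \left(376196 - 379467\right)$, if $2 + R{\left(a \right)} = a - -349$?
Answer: $493705114$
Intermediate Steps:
$R{\left(a \right)} = 347 + a$ ($R{\left(a \right)} = -2 + \left(a - -349\right) = -2 + \left(a + 349\right) = -2 + \left(349 + a\right) = 347 + a$)
$\left(R{\left(-508 \right)} - 150773\right) \left(376196 - 379467\right) = \left(\left(347 - 508\right) - 150773\right) \left(376196 - 379467\right) = \left(-161 - 150773\right) \left(-3271\right) = \left(-150934\right) \left(-3271\right) = 493705114$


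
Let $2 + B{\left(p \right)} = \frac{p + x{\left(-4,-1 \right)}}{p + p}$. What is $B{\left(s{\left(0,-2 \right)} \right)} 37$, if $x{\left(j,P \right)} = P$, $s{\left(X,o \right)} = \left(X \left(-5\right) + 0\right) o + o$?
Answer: $- \frac{185}{4} \approx -46.25$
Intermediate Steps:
$s{\left(X,o \right)} = o - 5 X o$ ($s{\left(X,o \right)} = \left(- 5 X + 0\right) o + o = - 5 X o + o = o - 5 X o$)
$B{\left(p \right)} = -2 + \frac{-1 + p}{2 p}$ ($B{\left(p \right)} = -2 + \frac{p - 1}{p + p} = -2 + \frac{-1 + p}{2 p}$)
$B{\left(s{\left(0,-2 \right)} \right)} 37 = \frac{-1 - 3 \left(- 2 \left(1 - 0\right)\right)}{2 \left(- 2 \left(1 - 0\right)\right)} 37 = \frac{-1 - 3 \left(- 2 \left(1 + 0\right)\right)}{2 \left(- 2 \left(1 + 0\right)\right)} 37 = \frac{-1 - 3 \left(\left(-2\right) 1\right)}{2 \left(\left(-2\right) 1\right)} 37 = \frac{-1 - -6}{2 \left(-2\right)} 37 = \frac{1}{2} \left(- \frac{1}{2}\right) \left(-1 + 6\right) 37 = \frac{1}{2} \left(- \frac{1}{2}\right) 5 \cdot 37 = \left(- \frac{5}{4}\right) 37 = - \frac{185}{4}$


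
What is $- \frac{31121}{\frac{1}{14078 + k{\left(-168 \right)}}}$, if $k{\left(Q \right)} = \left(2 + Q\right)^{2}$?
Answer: $-1295691714$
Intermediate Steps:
$- \frac{31121}{\frac{1}{14078 + k{\left(-168 \right)}}} = - \frac{31121}{\frac{1}{14078 + \left(2 - 168\right)^{2}}} = - \frac{31121}{\frac{1}{14078 + \left(-166\right)^{2}}} = - \frac{31121}{\frac{1}{14078 + 27556}} = - \frac{31121}{\frac{1}{41634}} = - 31121 \frac{1}{\frac{1}{41634}} = \left(-31121\right) 41634 = -1295691714$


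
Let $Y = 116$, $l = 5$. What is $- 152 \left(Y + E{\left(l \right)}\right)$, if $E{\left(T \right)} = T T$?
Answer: $-21432$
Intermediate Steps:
$E{\left(T \right)} = T^{2}$
$- 152 \left(Y + E{\left(l \right)}\right) = - 152 \left(116 + 5^{2}\right) = - 152 \left(116 + 25\right) = \left(-152\right) 141 = -21432$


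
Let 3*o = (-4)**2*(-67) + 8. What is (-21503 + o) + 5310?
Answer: -49643/3 ≈ -16548.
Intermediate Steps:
o = -1064/3 (o = ((-4)**2*(-67) + 8)/3 = (16*(-67) + 8)/3 = (-1072 + 8)/3 = (1/3)*(-1064) = -1064/3 ≈ -354.67)
(-21503 + o) + 5310 = (-21503 - 1064/3) + 5310 = -65573/3 + 5310 = -49643/3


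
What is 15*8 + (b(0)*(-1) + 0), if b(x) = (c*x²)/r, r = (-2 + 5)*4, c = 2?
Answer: 120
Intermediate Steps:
r = 12 (r = 3*4 = 12)
b(x) = x²/6 (b(x) = (2*x²)/12 = (2*x²)*(1/12) = x²/6)
15*8 + (b(0)*(-1) + 0) = 15*8 + (((⅙)*0²)*(-1) + 0) = 120 + (((⅙)*0)*(-1) + 0) = 120 + (0*(-1) + 0) = 120 + (0 + 0) = 120 + 0 = 120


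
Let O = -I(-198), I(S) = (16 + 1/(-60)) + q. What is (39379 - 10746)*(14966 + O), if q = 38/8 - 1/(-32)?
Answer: 205404924329/480 ≈ 4.2793e+8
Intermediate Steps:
q = 153/32 (q = 38*(⅛) - 1*(-1/32) = 19/4 + 1/32 = 153/32 ≈ 4.7813)
I(S) = 9967/480 (I(S) = (16 + 1/(-60)) + 153/32 = (16 - 1/60) + 153/32 = 959/60 + 153/32 = 9967/480)
O = -9967/480 (O = -1*9967/480 = -9967/480 ≈ -20.765)
(39379 - 10746)*(14966 + O) = (39379 - 10746)*(14966 - 9967/480) = 28633*(7173713/480) = 205404924329/480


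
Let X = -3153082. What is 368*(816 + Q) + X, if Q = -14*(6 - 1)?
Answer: -2878554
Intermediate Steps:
Q = -70 (Q = -14*5 = -70)
368*(816 + Q) + X = 368*(816 - 70) - 3153082 = 368*746 - 3153082 = 274528 - 3153082 = -2878554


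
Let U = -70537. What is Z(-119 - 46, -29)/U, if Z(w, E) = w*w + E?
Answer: -27196/70537 ≈ -0.38556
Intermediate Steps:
Z(w, E) = E + w**2 (Z(w, E) = w**2 + E = E + w**2)
Z(-119 - 46, -29)/U = (-29 + (-119 - 46)**2)/(-70537) = (-29 + (-165)**2)*(-1/70537) = (-29 + 27225)*(-1/70537) = 27196*(-1/70537) = -27196/70537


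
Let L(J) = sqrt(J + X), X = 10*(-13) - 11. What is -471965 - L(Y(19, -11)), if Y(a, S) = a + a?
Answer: -471965 - I*sqrt(103) ≈ -4.7197e+5 - 10.149*I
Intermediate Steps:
X = -141 (X = -130 - 11 = -141)
Y(a, S) = 2*a
L(J) = sqrt(-141 + J) (L(J) = sqrt(J - 141) = sqrt(-141 + J))
-471965 - L(Y(19, -11)) = -471965 - sqrt(-141 + 2*19) = -471965 - sqrt(-141 + 38) = -471965 - sqrt(-103) = -471965 - I*sqrt(103)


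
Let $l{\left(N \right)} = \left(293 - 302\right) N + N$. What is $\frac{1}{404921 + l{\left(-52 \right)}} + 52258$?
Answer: $\frac{21182100947}{405337} \approx 52258.0$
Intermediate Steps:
$l{\left(N \right)} = - 8 N$ ($l{\left(N \right)} = \left(293 - 302\right) N + N = - 9 N + N = - 8 N$)
$\frac{1}{404921 + l{\left(-52 \right)}} + 52258 = \frac{1}{404921 - -416} + 52258 = \frac{1}{404921 + 416} + 52258 = \frac{1}{405337} + 52258 = \frac{21182100947}{405337}$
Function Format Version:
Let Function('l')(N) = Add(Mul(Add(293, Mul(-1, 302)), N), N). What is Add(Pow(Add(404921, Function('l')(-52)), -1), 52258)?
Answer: Rational(21182100947, 405337) ≈ 52258.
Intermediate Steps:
Function('l')(N) = Mul(-8, N) (Function('l')(N) = Add(Mul(Add(293, -302), N), N) = Add(Mul(-9, N), N) = Mul(-8, N))
Add(Pow(Add(404921, Function('l')(-52)), -1), 52258) = Add(Pow(Add(404921, Mul(-8, -52)), -1), 52258) = Add(Pow(Add(404921, 416), -1), 52258) = Add(Pow(405337, -1), 52258) = Add(Rational(1, 405337), 52258) = Rational(21182100947, 405337)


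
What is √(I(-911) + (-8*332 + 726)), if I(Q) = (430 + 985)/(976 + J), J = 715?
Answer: I*√5516405565/1691 ≈ 43.922*I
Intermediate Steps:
I(Q) = 1415/1691 (I(Q) = (430 + 985)/(976 + 715) = 1415/1691)
√(I(-911) + (-8*332 + 726)) = √(1415/1691 + (-8*332 + 726)) = √(1415/1691 + (-2656 + 726)) = √(1415/1691 - 1930) = √(-3262215/1691) = I*√5516405565/1691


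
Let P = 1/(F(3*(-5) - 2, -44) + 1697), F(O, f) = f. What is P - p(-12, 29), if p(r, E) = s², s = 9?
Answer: -133892/1653 ≈ -80.999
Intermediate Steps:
p(r, E) = 81 (p(r, E) = 9² = 81)
P = 1/1653 (P = 1/(-44 + 1697) = 1/1653 ≈ 0.00060496)
P - p(-12, 29) = 1/1653 - 1*81 = 1/1653 - 81 = -133892/1653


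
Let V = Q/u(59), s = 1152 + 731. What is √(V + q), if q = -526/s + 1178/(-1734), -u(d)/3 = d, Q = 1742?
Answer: I*√346728081607215/5665947 ≈ 3.2864*I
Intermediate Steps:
u(d) = -3*d
s = 1883
q = -1565129/1632561 (q = -526/1883 + 1178/(-1734) = -526*1/1883 + 1178*(-1/1734) = -526/1883 - 589/867 = -1565129/1632561 ≈ -0.95870)
V = -1742/177 (V = 1742/((-3*59)) = 1742/(-177) = 1742*(-1/177) = -1742/177 ≈ -9.8418)
√(V + q) = √(-1742/177 - 1565129/1632561) = √(-1040316365/96321099) = I*√346728081607215/5665947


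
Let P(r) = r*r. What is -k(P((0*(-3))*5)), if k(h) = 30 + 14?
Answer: -44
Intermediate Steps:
P(r) = r²
k(h) = 44
-k(P((0*(-3))*5)) = -1*44 = -44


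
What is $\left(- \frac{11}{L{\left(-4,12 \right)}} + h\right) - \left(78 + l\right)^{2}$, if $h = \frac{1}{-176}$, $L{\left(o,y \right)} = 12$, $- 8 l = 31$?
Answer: $- \frac{11606365}{2112} \approx -5495.4$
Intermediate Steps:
$l = - \frac{31}{8}$ ($l = \left(- \frac{1}{8}\right) 31 = - \frac{31}{8} \approx -3.875$)
$h = - \frac{1}{176} \approx -0.0056818$
$\left(- \frac{11}{L{\left(-4,12 \right)}} + h\right) - \left(78 + l\right)^{2} = \left(- \frac{11}{12} - \frac{1}{176}\right) - \left(78 - \frac{31}{8}\right)^{2} = \left(\left(-11\right) \frac{1}{12} - \frac{1}{176}\right) - \left(\frac{593}{8}\right)^{2} = \left(- \frac{11}{12} - \frac{1}{176}\right) - \frac{351649}{64} = - \frac{487}{528} - \frac{351649}{64} = - \frac{11606365}{2112}$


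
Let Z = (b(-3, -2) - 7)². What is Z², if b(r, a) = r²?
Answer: 16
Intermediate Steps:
Z = 4 (Z = ((-3)² - 7)² = (9 - 7)² = 2² = 4)
Z² = 4² = 16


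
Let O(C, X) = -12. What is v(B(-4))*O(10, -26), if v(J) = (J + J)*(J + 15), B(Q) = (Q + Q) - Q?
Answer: 1056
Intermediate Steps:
B(Q) = Q (B(Q) = 2*Q - Q = Q)
v(J) = 2*J*(15 + J) (v(J) = (2*J)*(15 + J) = 2*J*(15 + J))
v(B(-4))*O(10, -26) = (2*(-4)*(15 - 4))*(-12) = (2*(-4)*11)*(-12) = -88*(-12) = 1056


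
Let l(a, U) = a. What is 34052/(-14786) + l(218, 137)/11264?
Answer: -95084595/41637376 ≈ -2.2836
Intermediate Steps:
34052/(-14786) + l(218, 137)/11264 = 34052/(-14786) + 218/11264 = 34052*(-1/14786) + 218*(1/11264) = -17026/7393 + 109/5632 = -95084595/41637376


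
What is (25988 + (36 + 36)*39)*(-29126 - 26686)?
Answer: -1607162352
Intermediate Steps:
(25988 + (36 + 36)*39)*(-29126 - 26686) = (25988 + 72*39)*(-55812) = (25988 + 2808)*(-55812) = 28796*(-55812) = -1607162352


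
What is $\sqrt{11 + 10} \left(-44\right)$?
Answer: $- 44 \sqrt{21} \approx -201.63$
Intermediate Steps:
$\sqrt{11 + 10} \left(-44\right) = \sqrt{21} \left(-44\right) = - 44 \sqrt{21}$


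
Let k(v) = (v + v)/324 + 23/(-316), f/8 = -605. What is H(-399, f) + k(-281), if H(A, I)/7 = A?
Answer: -71535889/25596 ≈ -2794.8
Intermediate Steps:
f = -4840 (f = 8*(-605) = -4840)
H(A, I) = 7*A
k(v) = -23/316 + v/162 (k(v) = (2*v)*(1/324) + 23*(-1/316) = v/162 - 23/316 = -23/316 + v/162)
H(-399, f) + k(-281) = 7*(-399) + (-23/316 + (1/162)*(-281)) = -2793 + (-23/316 - 281/162) = -2793 - 46261/25596 = -71535889/25596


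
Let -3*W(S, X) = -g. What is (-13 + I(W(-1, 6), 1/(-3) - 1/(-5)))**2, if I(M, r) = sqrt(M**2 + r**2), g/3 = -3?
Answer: (195 - sqrt(2029))**2/225 ≈ 99.941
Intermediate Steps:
g = -9 (g = 3*(-3) = -9)
W(S, X) = -3 (W(S, X) = -(-1)*(-9)/3 = -1/3*9 = -3)
(-13 + I(W(-1, 6), 1/(-3) - 1/(-5)))**2 = (-13 + sqrt((-3)**2 + (1/(-3) - 1/(-5))**2))**2 = (-13 + sqrt(9 + (1*(-1/3) - 1*(-1/5))**2))**2 = (-13 + sqrt(9 + (-1/3 + 1/5)**2))**2 = (-13 + sqrt(9 + (-2/15)**2))**2 = (-13 + sqrt(9 + 4/225))**2 = (-13 + sqrt(2029/225))**2 = (-13 + sqrt(2029)/15)**2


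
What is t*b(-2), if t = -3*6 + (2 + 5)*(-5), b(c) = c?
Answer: 106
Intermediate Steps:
t = -53 (t = -18 + 7*(-5) = -18 - 35 = -53)
t*b(-2) = -53*(-2) = 106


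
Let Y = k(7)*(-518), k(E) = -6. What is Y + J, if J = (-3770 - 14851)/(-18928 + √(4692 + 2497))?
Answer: 4079966076/1312315 + 6207*√7189/119420665 ≈ 3109.0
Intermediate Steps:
J = -18621/(-18928 + √7189) ≈ 0.98821
Y = 3108 (Y = -6*(-518) = 3108)
Y + J = 3108 + (1291056/1312315 + 6207*√7189/119420665) = 4079966076/1312315 + 6207*√7189/119420665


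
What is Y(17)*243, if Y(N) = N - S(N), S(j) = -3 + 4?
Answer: 3888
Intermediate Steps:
S(j) = 1
Y(N) = -1 + N (Y(N) = N - 1*1 = N - 1 = -1 + N)
Y(17)*243 = (-1 + 17)*243 = 16*243 = 3888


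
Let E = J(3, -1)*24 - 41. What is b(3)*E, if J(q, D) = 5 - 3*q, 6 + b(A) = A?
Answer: 411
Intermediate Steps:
b(A) = -6 + A
E = -137 (E = (5 - 3*3)*24 - 41 = (5 - 9)*24 - 41 = -4*24 - 41 = -96 - 41 = -137)
b(3)*E = (-6 + 3)*(-137) = -3*(-137) = 411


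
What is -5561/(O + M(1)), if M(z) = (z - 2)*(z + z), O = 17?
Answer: -5561/15 ≈ -370.73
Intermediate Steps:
M(z) = 2*z*(-2 + z) (M(z) = (-2 + z)*(2*z) = 2*z*(-2 + z))
-5561/(O + M(1)) = -5561/(17 + 2*1*(-2 + 1)) = -5561/(17 + 2*1*(-1)) = -5561/(17 - 2) = -5561/15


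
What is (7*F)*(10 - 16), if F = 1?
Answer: -42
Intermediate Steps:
(7*F)*(10 - 16) = (7*1)*(10 - 16) = 7*(-6) = -42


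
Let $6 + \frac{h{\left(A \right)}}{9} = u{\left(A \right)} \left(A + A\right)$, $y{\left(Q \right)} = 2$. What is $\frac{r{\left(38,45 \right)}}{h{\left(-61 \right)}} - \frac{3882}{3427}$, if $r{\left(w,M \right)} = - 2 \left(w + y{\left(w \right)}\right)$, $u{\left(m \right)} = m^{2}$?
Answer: $- \frac{991278739}{875108439} \approx -1.1327$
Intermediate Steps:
$h{\left(A \right)} = -54 + 18 A^{3}$ ($h{\left(A \right)} = -54 + 9 A^{2} \left(A + A\right) = -54 + 9 A^{2} \cdot 2 A = -54 + 9 \cdot 2 A^{3} = -54 + 18 A^{3}$)
$r{\left(w,M \right)} = -4 - 2 w$ ($r{\left(w,M \right)} = - 2 \left(w + 2\right) = - 2 \left(2 + w\right) = -4 - 2 w$)
$\frac{r{\left(38,45 \right)}}{h{\left(-61 \right)}} - \frac{3882}{3427} = \frac{-4 - 76}{-54 + 18 \left(-61\right)^{3}} - \frac{3882}{3427} = \frac{-4 - 76}{-54 + 18 \left(-226981\right)} - \frac{3882}{3427} = - \frac{80}{-54 - 4085658} - \frac{3882}{3427} = - \frac{80}{-4085712} - \frac{3882}{3427} = \left(-80\right) \left(- \frac{1}{4085712}\right) - \frac{3882}{3427} = \frac{5}{255357} - \frac{3882}{3427} = - \frac{991278739}{875108439}$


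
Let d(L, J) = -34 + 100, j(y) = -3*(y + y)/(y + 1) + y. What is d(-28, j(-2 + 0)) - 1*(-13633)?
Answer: 13699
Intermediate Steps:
j(y) = y - 6*y/(1 + y) (j(y) = -3*2*y/(1 + y) + y = -6*y/(1 + y) + y = y - 6*y/(1 + y))
d(L, J) = 66
d(-28, j(-2 + 0)) - 1*(-13633) = 66 - 1*(-13633) = 66 + 13633 = 13699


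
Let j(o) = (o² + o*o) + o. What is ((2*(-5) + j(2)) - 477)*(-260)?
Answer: 124020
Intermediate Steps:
j(o) = o + 2*o² (j(o) = (o² + o²) + o = 2*o² + o = o + 2*o²)
((2*(-5) + j(2)) - 477)*(-260) = ((2*(-5) + 2*(1 + 2*2)) - 477)*(-260) = ((-10 + 2*(1 + 4)) - 477)*(-260) = ((-10 + 2*5) - 477)*(-260) = ((-10 + 10) - 477)*(-260) = (0 - 477)*(-260) = -477*(-260) = 124020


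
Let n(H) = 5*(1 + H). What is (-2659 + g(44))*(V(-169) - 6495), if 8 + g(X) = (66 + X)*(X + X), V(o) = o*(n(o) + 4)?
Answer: 945275257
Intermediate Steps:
n(H) = 5 + 5*H
V(o) = o*(9 + 5*o) (V(o) = o*((5 + 5*o) + 4) = o*(9 + 5*o))
g(X) = -8 + 2*X*(66 + X) (g(X) = -8 + (66 + X)*(X + X) = -8 + (66 + X)*(2*X) = -8 + 2*X*(66 + X))
(-2659 + g(44))*(V(-169) - 6495) = (-2659 + (-8 + 2*44² + 132*44))*(-169*(9 + 5*(-169)) - 6495) = (-2659 + (-8 + 2*1936 + 5808))*(-169*(9 - 845) - 6495) = (-2659 + (-8 + 3872 + 5808))*(-169*(-836) - 6495) = (-2659 + 9672)*(141284 - 6495) = 7013*134789 = 945275257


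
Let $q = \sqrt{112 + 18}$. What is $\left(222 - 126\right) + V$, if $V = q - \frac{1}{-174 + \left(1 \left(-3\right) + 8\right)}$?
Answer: $\frac{16225}{169} + \sqrt{130} \approx 107.41$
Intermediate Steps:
$q = \sqrt{130} \approx 11.402$
$V = \frac{1}{169} + \sqrt{130}$ ($V = \sqrt{130} - \frac{1}{-174 + \left(1 \left(-3\right) + 8\right)} = \sqrt{130} - \frac{1}{-174 + \left(-3 + 8\right)} = \sqrt{130} - \frac{1}{-174 + 5} = \sqrt{130} - \frac{1}{-169} = \sqrt{130} - - \frac{1}{169} = \sqrt{130} + \frac{1}{169} = \frac{1}{169} + \sqrt{130} \approx 11.408$)
$\left(222 - 126\right) + V = \left(222 - 126\right) + \left(\frac{1}{169} + \sqrt{130}\right) = 96 + \left(\frac{1}{169} + \sqrt{130}\right) = \frac{16225}{169} + \sqrt{130}$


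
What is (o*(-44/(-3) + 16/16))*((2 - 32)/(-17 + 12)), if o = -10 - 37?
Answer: -4418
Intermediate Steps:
o = -47
(o*(-44/(-3) + 16/16))*((2 - 32)/(-17 + 12)) = (-47*(-44/(-3) + 16/16))*((2 - 32)/(-17 + 12)) = (-47*(-44*(-⅓) + 16*(1/16)))*(-30/(-5)) = (-47*(44/3 + 1))*(-30*(-⅕)) = -47*47/3*6 = -2209/3*6 = -4418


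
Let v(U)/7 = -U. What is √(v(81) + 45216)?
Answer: 33*√41 ≈ 211.30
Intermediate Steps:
v(U) = -7*U (v(U) = 7*(-U) = -7*U)
√(v(81) + 45216) = √(-7*81 + 45216) = √(-567 + 45216) = √44649 = 33*√41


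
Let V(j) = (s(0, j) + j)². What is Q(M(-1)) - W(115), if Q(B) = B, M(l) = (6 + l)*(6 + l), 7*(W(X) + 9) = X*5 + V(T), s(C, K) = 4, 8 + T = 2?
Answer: -341/7 ≈ -48.714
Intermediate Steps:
T = -6 (T = -8 + 2 = -6)
V(j) = (4 + j)²
W(X) = -59/7 + 5*X/7 (W(X) = -9 + (X*5 + (4 - 6)²)/7 = -9 + (5*X + (-2)²)/7 = -9 + (5*X + 4)/7 = -9 + (4 + 5*X)/7 = -9 + (4/7 + 5*X/7) = -59/7 + 5*X/7)
M(l) = (6 + l)²
Q(M(-1)) - W(115) = (6 - 1)² - (-59/7 + (5/7)*115) = 5² - (-59/7 + 575/7) = 25 - 1*516/7 = 25 - 516/7 = -341/7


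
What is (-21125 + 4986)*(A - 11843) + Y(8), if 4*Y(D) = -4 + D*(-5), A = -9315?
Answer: 341468951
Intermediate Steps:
Y(D) = -1 - 5*D/4 (Y(D) = (-4 + D*(-5))/4 = (-4 - 5*D)/4 = -1 - 5*D/4)
(-21125 + 4986)*(A - 11843) + Y(8) = (-21125 + 4986)*(-9315 - 11843) + (-1 - 5/4*8) = -16139*(-21158) + (-1 - 10) = 341468962 - 11 = 341468951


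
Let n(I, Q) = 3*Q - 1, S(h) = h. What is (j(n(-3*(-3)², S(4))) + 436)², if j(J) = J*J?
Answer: 310249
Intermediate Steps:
n(I, Q) = -1 + 3*Q
j(J) = J²
(j(n(-3*(-3)², S(4))) + 436)² = ((-1 + 3*4)² + 436)² = ((-1 + 12)² + 436)² = (11² + 436)² = (121 + 436)² = 557² = 310249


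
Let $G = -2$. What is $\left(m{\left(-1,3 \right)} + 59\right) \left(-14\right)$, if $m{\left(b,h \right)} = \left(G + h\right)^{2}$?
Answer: $-840$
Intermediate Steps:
$m{\left(b,h \right)} = \left(-2 + h\right)^{2}$
$\left(m{\left(-1,3 \right)} + 59\right) \left(-14\right) = \left(\left(-2 + 3\right)^{2} + 59\right) \left(-14\right) = \left(1^{2} + 59\right) \left(-14\right) = \left(1 + 59\right) \left(-14\right) = 60 \left(-14\right) = -840$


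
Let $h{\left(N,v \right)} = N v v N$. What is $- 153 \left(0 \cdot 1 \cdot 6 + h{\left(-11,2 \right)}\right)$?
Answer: $-74052$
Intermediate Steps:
$h{\left(N,v \right)} = N^{2} v^{2}$ ($h{\left(N,v \right)} = N v N v = N^{2} v^{2}$)
$- 153 \left(0 \cdot 1 \cdot 6 + h{\left(-11,2 \right)}\right) = - 153 \left(0 \cdot 1 \cdot 6 + \left(-11\right)^{2} \cdot 2^{2}\right) = - 153 \left(0 \cdot 6 + 121 \cdot 4\right) = - 153 \left(0 + 484\right) = \left(-153\right) 484 = -74052$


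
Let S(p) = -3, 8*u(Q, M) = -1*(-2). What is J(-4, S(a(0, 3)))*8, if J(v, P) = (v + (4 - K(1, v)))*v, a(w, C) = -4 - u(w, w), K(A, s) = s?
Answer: -128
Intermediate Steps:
u(Q, M) = ¼ (u(Q, M) = (-1*(-2))/8 = (⅛)*2 = ¼)
a(w, C) = -17/4 (a(w, C) = -4 - 1*¼ = -4 - ¼ = -17/4)
J(v, P) = 4*v (J(v, P) = (v + (4 - v))*v = 4*v)
J(-4, S(a(0, 3)))*8 = (4*(-4))*8 = -16*8 = -128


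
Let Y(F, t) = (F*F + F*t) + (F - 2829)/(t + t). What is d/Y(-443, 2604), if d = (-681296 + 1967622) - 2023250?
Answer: 239868762/311608841 ≈ 0.76978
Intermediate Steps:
d = -736924 (d = 1286326 - 2023250 = -736924)
Y(F, t) = F**2 + F*t + (-2829 + F)/(2*t) (Y(F, t) = (F**2 + F*t) + (-2829 + F)/((2*t)) = (F**2 + F*t) + (-2829 + F)*(1/(2*t)) = (F**2 + F*t) + (-2829 + F)/(2*t) = F**2 + F*t + (-2829 + F)/(2*t))
d/Y(-443, 2604) = -736924*5208/(-2829 - 443 + 2*(-443)*2604*(-443 + 2604)) = -736924*5208/(-2829 - 443 + 2*(-443)*2604*2161) = -736924*5208/(-2829 - 443 - 4985738184) = -736924/((1/2)*(1/2604)*(-4985741456)) = -736924/(-623217682/651) = -736924*(-651/623217682) = 239868762/311608841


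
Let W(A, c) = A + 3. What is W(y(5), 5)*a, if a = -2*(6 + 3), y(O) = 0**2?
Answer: -54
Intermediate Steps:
y(O) = 0
a = -18 (a = -2*9 = -18)
W(A, c) = 3 + A
W(y(5), 5)*a = (3 + 0)*(-18) = 3*(-18) = -54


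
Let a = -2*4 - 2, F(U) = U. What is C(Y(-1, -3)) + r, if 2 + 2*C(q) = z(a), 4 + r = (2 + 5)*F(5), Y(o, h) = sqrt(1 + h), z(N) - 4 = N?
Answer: 27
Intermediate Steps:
a = -10 (a = -8 - 2 = -10)
z(N) = 4 + N
r = 31 (r = -4 + (2 + 5)*5 = -4 + 7*5 = -4 + 35 = 31)
C(q) = -4 (C(q) = -1 + (4 - 10)/2 = -1 + (1/2)*(-6) = -1 - 3 = -4)
C(Y(-1, -3)) + r = -4 + 31 = 27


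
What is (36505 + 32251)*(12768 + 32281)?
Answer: 3097389044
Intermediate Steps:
(36505 + 32251)*(12768 + 32281) = 68756*45049 = 3097389044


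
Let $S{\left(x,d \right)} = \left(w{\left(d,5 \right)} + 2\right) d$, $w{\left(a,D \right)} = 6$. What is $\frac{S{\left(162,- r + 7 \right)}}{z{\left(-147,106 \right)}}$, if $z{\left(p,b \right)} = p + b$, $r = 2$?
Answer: $- \frac{40}{41} \approx -0.97561$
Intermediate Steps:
$S{\left(x,d \right)} = 8 d$ ($S{\left(x,d \right)} = \left(6 + 2\right) d = 8 d$)
$z{\left(p,b \right)} = b + p$
$\frac{S{\left(162,- r + 7 \right)}}{z{\left(-147,106 \right)}} = \frac{8 \left(\left(-1\right) 2 + 7\right)}{106 - 147} = \frac{8 \left(-2 + 7\right)}{-41} = 8 \cdot 5 \left(- \frac{1}{41}\right) = 40 \left(- \frac{1}{41}\right) = - \frac{40}{41}$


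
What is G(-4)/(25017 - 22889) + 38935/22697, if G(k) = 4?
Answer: 20736117/12074804 ≈ 1.7173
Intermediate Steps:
G(-4)/(25017 - 22889) + 38935/22697 = 4/(25017 - 22889) + 38935/22697 = 4/2128 + 38935*(1/22697) = 4*(1/2128) + 38935/22697 = 1/532 + 38935/22697 = 20736117/12074804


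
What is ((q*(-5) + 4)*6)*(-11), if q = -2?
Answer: -924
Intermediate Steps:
((q*(-5) + 4)*6)*(-11) = ((-2*(-5) + 4)*6)*(-11) = ((10 + 4)*6)*(-11) = (14*6)*(-11) = 84*(-11) = -924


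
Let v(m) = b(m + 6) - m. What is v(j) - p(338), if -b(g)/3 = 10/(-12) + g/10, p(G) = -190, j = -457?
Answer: 3924/5 ≈ 784.80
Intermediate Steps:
b(g) = 5/2 - 3*g/10 (b(g) = -3*(10/(-12) + g/10) = -3*(10*(-1/12) + g*(1/10)) = -3*(-5/6 + g/10) = 5/2 - 3*g/10)
v(m) = 7/10 - 13*m/10 (v(m) = (5/2 - 3*(m + 6)/10) - m = (5/2 - 3*(6 + m)/10) - m = (5/2 + (-9/5 - 3*m/10)) - m = (7/10 - 3*m/10) - m = 7/10 - 13*m/10)
v(j) - p(338) = (7/10 - 13/10*(-457)) - 1*(-190) = (7/10 + 5941/10) + 190 = 2974/5 + 190 = 3924/5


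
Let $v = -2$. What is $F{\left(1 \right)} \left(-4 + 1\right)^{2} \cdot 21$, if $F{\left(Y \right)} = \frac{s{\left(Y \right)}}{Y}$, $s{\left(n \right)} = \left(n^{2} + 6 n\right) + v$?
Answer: $945$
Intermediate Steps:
$s{\left(n \right)} = -2 + n^{2} + 6 n$ ($s{\left(n \right)} = \left(n^{2} + 6 n\right) - 2 = -2 + n^{2} + 6 n$)
$F{\left(Y \right)} = \frac{-2 + Y^{2} + 6 Y}{Y}$
$F{\left(1 \right)} \left(-4 + 1\right)^{2} \cdot 21 = \left(6 + 1 - \frac{2}{1}\right) \left(-4 + 1\right)^{2} \cdot 21 = \left(6 + 1 - 2\right) \left(-3\right)^{2} \cdot 21 = \left(6 + 1 - 2\right) 9 \cdot 21 = 5 \cdot 9 \cdot 21 = 45 \cdot 21 = 945$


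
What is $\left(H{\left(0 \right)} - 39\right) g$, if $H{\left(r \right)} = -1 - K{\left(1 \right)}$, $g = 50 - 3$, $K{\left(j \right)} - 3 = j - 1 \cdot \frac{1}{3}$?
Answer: $- \frac{6157}{3} \approx -2052.3$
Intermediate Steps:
$K{\left(j \right)} = \frac{8}{3} + j$ ($K{\left(j \right)} = 3 + \left(j - 1 \cdot \frac{1}{3}\right) = 3 + \left(j - \frac{1}{3}\right) = 3 + \left(- \frac{1}{3} + j\right) = \frac{8}{3} + j$)
$g = 47$
$H{\left(r \right)} = - \frac{14}{3}$ ($H{\left(r \right)} = -1 - \left(\frac{8}{3} + 1\right) = -1 - \frac{11}{3} = - \frac{14}{3}$)
$\left(H{\left(0 \right)} - 39\right) g = \left(- \frac{14}{3} - 39\right) 47 = \left(- \frac{131}{3}\right) 47 = - \frac{6157}{3}$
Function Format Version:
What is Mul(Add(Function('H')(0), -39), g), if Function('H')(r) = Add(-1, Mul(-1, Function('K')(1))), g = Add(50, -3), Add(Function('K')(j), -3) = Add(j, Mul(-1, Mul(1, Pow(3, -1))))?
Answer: Rational(-6157, 3) ≈ -2052.3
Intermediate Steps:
Function('K')(j) = Add(Rational(8, 3), j) (Function('K')(j) = Add(3, Add(j, Mul(-1, Mul(1, Pow(3, -1))))) = Add(3, Add(j, Mul(-1, Mul(1, Rational(1, 3))))) = Add(3, Add(j, Mul(-1, Rational(1, 3)))) = Add(3, Add(j, Rational(-1, 3))) = Add(3, Add(Rational(-1, 3), j)) = Add(Rational(8, 3), j))
g = 47
Function('H')(r) = Rational(-14, 3) (Function('H')(r) = Add(-1, Mul(-1, Add(Rational(8, 3), 1))) = Add(-1, Mul(-1, Rational(11, 3))) = Add(-1, Rational(-11, 3)) = Rational(-14, 3))
Mul(Add(Function('H')(0), -39), g) = Mul(Add(Rational(-14, 3), -39), 47) = Mul(Rational(-131, 3), 47) = Rational(-6157, 3)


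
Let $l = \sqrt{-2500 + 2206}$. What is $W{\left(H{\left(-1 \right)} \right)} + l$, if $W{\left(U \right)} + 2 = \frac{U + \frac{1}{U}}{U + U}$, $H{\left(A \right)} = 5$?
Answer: $- \frac{37}{25} + 7 i \sqrt{6} \approx -1.48 + 17.146 i$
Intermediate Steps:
$W{\left(U \right)} = -2 + \frac{U + \frac{1}{U}}{2 U}$ ($W{\left(U \right)} = -2 + \frac{U + \frac{1}{U}}{U + U} = -2 + \frac{U + \frac{1}{U}}{2 U}$)
$l = 7 i \sqrt{6}$ ($l = \sqrt{-294} = 7 i \sqrt{6} \approx 17.146 i$)
$W{\left(H{\left(-1 \right)} \right)} + l = \left(- \frac{3}{2} + \frac{1}{2 \cdot 25}\right) + 7 i \sqrt{6} = \left(- \frac{3}{2} + \frac{1}{2} \cdot \frac{1}{25}\right) + 7 i \sqrt{6} = \left(- \frac{3}{2} + \frac{1}{50}\right) + 7 i \sqrt{6} = - \frac{37}{25} + 7 i \sqrt{6}$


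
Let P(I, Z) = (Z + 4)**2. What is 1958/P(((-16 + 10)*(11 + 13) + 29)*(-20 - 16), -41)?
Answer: 1958/1369 ≈ 1.4302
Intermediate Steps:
P(I, Z) = (4 + Z)**2
1958/P(((-16 + 10)*(11 + 13) + 29)*(-20 - 16), -41) = 1958/((4 - 41)**2) = 1958/((-37)**2) = 1958/1369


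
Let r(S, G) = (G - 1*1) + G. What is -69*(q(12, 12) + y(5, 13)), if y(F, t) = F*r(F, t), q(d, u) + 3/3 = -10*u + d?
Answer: -1104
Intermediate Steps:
r(S, G) = -1 + 2*G (r(S, G) = (G - 1) + G = (-1 + G) + G = -1 + 2*G)
q(d, u) = -1 + d - 10*u (q(d, u) = -1 + (-10*u + d) = -1 + (d - 10*u) = -1 + d - 10*u)
y(F, t) = F*(-1 + 2*t)
-69*(q(12, 12) + y(5, 13)) = -69*((-1 + 12 - 10*12) + 5*(-1 + 2*13)) = -69*((-1 + 12 - 120) + 5*(-1 + 26)) = -69*(-109 + 5*25) = -69*(-109 + 125) = -69*16 = -1104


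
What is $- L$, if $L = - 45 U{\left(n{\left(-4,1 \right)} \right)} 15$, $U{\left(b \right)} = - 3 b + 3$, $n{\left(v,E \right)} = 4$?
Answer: $-6075$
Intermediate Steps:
$U{\left(b \right)} = 3 - 3 b$
$L = 6075$ ($L = - 45 \left(3 - 12\right) 15 = \left(-45\right) \left(-9\right) 15 = 405 \cdot 15 = 6075$)
$- L = \left(-1\right) 6075 = -6075$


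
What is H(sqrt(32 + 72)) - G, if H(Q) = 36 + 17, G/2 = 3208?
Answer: -6363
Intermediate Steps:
G = 6416 (G = 2*3208 = 6416)
H(Q) = 53
H(sqrt(32 + 72)) - G = 53 - 1*6416 = 53 - 6416 = -6363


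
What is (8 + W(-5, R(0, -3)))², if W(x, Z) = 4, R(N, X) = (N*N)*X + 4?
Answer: 144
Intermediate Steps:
R(N, X) = 4 + X*N² (R(N, X) = N²*X + 4 = X*N² + 4 = 4 + X*N²)
(8 + W(-5, R(0, -3)))² = (8 + 4)² = 12² = 144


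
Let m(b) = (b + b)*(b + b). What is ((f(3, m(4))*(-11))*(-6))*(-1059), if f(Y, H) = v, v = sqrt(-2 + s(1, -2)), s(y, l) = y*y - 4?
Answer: -69894*I*sqrt(5) ≈ -1.5629e+5*I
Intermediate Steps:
s(y, l) = -4 + y**2 (s(y, l) = y**2 - 4 = -4 + y**2)
m(b) = 4*b**2 (m(b) = (2*b)*(2*b) = 4*b**2)
v = I*sqrt(5) (v = sqrt(-2 + (-4 + 1**2)) = sqrt(-2 + (-4 + 1)) = sqrt(-2 - 3) = sqrt(-5) = I*sqrt(5) ≈ 2.2361*I)
f(Y, H) = I*sqrt(5)
((f(3, m(4))*(-11))*(-6))*(-1059) = (((I*sqrt(5))*(-11))*(-6))*(-1059) = (-11*I*sqrt(5)*(-6))*(-1059) = (66*I*sqrt(5))*(-1059) = -69894*I*sqrt(5)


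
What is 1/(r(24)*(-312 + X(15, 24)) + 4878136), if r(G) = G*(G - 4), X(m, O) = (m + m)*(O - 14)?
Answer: 1/4872376 ≈ 2.0524e-7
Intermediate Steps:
X(m, O) = 2*m*(-14 + O) (X(m, O) = (2*m)*(-14 + O) = 2*m*(-14 + O))
r(G) = G*(-4 + G)
1/(r(24)*(-312 + X(15, 24)) + 4878136) = 1/((24*(-4 + 24))*(-312 + 2*15*(-14 + 24)) + 4878136) = 1/((24*20)*(-312 + 2*15*10) + 4878136) = 1/(480*(-312 + 300) + 4878136) = 1/(480*(-12) + 4878136) = 1/(-5760 + 4878136) = 1/4872376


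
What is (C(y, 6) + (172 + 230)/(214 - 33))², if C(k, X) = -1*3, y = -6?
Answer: 19881/32761 ≈ 0.60685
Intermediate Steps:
C(k, X) = -3
(C(y, 6) + (172 + 230)/(214 - 33))² = (-3 + (172 + 230)/(214 - 33))² = (-3 + 402/181)² = (-141/181)² = 19881/32761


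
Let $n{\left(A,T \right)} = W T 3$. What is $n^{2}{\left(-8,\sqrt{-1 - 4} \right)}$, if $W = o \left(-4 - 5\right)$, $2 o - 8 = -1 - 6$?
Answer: $- \frac{3645}{4} \approx -911.25$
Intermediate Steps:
$o = \frac{1}{2}$ ($o = 4 + \frac{-1 - 6}{2} = 4 + \frac{1}{2} \left(-7\right) = 4 - \frac{7}{2} = \frac{1}{2} \approx 0.5$)
$W = - \frac{9}{2}$ ($W = \frac{-4 - 5}{2} = \frac{1}{2} \left(-9\right) = - \frac{9}{2} \approx -4.5$)
$n{\left(A,T \right)} = - \frac{27 T}{2}$ ($n{\left(A,T \right)} = - \frac{9 T}{2} \cdot 3 = - \frac{27 T}{2}$)
$n^{2}{\left(-8,\sqrt{-1 - 4} \right)} = \left(- \frac{27 \sqrt{-1 - 4}}{2}\right)^{2} = \left(- \frac{27 \sqrt{-5}}{2}\right)^{2} = \left(- \frac{27 i \sqrt{5}}{2}\right)^{2} = - \frac{3645}{4}$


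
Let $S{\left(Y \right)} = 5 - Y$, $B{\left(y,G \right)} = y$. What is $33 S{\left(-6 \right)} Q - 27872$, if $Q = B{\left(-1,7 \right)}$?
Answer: $-28235$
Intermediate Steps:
$Q = -1$
$33 S{\left(-6 \right)} Q - 27872 = 33 \left(5 - -6\right) \left(-1\right) - 27872 = 33 \left(5 + 6\right) \left(-1\right) - 27872 = 33 \cdot 11 \left(-1\right) - 27872 = 363 \left(-1\right) - 27872 = -363 - 27872 = -28235$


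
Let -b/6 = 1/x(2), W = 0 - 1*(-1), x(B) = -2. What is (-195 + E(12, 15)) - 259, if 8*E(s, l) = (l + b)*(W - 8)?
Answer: -1879/4 ≈ -469.75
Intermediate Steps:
W = 1 (W = 0 + 1 = 1)
b = 3 (b = -6/(-2) = -6*(-½) = 3)
E(s, l) = -21/8 - 7*l/8 (E(s, l) = ((l + 3)*(1 - 8))/8 = ((3 + l)*(-7))/8 = (-21 - 7*l)/8 = -21/8 - 7*l/8)
(-195 + E(12, 15)) - 259 = (-195 + (-21/8 - 7/8*15)) - 259 = (-195 + (-21/8 - 105/8)) - 259 = (-195 - 63/4) - 259 = -843/4 - 259 = -1879/4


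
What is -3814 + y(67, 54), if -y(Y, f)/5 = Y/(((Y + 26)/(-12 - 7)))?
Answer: -348337/93 ≈ -3745.6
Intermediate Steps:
y(Y, f) = -5*Y/(-26/19 - Y/19) (y(Y, f) = -5*Y/((Y + 26)/(-12 - 7)) = -5*Y/((26 + Y)/(-19)) = -5*Y/((26 + Y)*(-1/19)) = -5*Y/(-26/19 - Y/19))
-3814 + y(67, 54) = -3814 + 95*67/(26 + 67) = -3814 + 95*67/93 = -3814 + 95*67*(1/93) = -3814 + 6365/93 = -348337/93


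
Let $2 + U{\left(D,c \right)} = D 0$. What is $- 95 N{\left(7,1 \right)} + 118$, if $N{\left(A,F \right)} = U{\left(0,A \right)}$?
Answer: $308$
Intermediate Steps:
$U{\left(D,c \right)} = -2$ ($U{\left(D,c \right)} = -2 + D 0 = -2 + 0 = -2$)
$N{\left(A,F \right)} = -2$
$- 95 N{\left(7,1 \right)} + 118 = \left(-95\right) \left(-2\right) + 118 = 190 + 118 = 308$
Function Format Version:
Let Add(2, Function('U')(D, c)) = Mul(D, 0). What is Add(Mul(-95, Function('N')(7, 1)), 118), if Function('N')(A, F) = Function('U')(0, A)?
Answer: 308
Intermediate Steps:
Function('U')(D, c) = -2 (Function('U')(D, c) = Add(-2, Mul(D, 0)) = Add(-2, 0) = -2)
Function('N')(A, F) = -2
Add(Mul(-95, Function('N')(7, 1)), 118) = Add(Mul(-95, -2), 118) = Add(190, 118) = 308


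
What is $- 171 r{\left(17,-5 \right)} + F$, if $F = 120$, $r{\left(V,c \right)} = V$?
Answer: $-2787$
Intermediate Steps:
$- 171 r{\left(17,-5 \right)} + F = \left(-171\right) 17 + 120 = -2907 + 120 = -2787$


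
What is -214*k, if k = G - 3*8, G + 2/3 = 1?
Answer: 15194/3 ≈ 5064.7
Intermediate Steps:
G = ⅓ (G = -⅔ + 1 = ⅓ ≈ 0.33333)
k = -71/3 (k = ⅓ - 3*8 = ⅓ - 24 = -71/3 ≈ -23.667)
-214*k = -214*(-71/3) = 15194/3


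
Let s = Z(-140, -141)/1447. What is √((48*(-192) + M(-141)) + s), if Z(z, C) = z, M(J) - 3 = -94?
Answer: I*√19487282943/1447 ≈ 96.473*I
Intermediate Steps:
M(J) = -91 (M(J) = 3 - 94 = -91)
s = -140/1447 ≈ -0.096752
√((48*(-192) + M(-141)) + s) = √((48*(-192) - 91) - 140/1447) = √((-9216 - 91) - 140/1447) = √(-9307 - 140/1447) = √(-13467369/1447) = I*√19487282943/1447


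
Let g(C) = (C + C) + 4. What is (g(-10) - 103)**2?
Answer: 14161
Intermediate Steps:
g(C) = 4 + 2*C (g(C) = 2*C + 4 = 4 + 2*C)
(g(-10) - 103)**2 = ((4 + 2*(-10)) - 103)**2 = ((4 - 20) - 103)**2 = (-16 - 103)**2 = (-119)**2 = 14161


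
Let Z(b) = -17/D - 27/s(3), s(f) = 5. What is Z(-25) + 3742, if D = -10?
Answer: 37383/10 ≈ 3738.3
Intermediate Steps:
Z(b) = -37/10 (Z(b) = -17/(-10) - 27/5 = -17*(-1/10) - 27*1/5 = 17/10 - 27/5 = -37/10)
Z(-25) + 3742 = -37/10 + 3742 = 37383/10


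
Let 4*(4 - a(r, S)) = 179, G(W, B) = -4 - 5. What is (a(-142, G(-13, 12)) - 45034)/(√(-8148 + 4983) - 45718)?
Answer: 4121454841/4180277378 + 180299*I*√3165/8360554756 ≈ 0.98593 + 0.0012132*I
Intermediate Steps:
G(W, B) = -9
a(r, S) = -163/4 (a(r, S) = 4 - ¼*179 = 4 - 179/4 = -163/4)
(a(-142, G(-13, 12)) - 45034)/(√(-8148 + 4983) - 45718) = (-163/4 - 45034)/(√(-8148 + 4983) - 45718) = -180299/(4*(√(-3165) - 45718)) = -180299/(4*(I*√3165 - 45718)) = -180299/(4*(-45718 + I*√3165))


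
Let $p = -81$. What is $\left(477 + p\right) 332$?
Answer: $131472$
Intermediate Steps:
$\left(477 + p\right) 332 = \left(477 - 81\right) 332 = 396 \cdot 332 = 131472$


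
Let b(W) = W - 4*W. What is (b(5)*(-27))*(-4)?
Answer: -1620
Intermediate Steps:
b(W) = -3*W
(b(5)*(-27))*(-4) = (-3*5*(-27))*(-4) = -15*(-27)*(-4) = 405*(-4) = -1620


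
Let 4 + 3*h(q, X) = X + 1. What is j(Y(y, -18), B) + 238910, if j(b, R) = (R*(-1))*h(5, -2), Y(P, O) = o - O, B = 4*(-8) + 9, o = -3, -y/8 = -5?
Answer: 716615/3 ≈ 2.3887e+5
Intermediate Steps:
y = 40 (y = -8*(-5) = 40)
h(q, X) = -1 + X/3 (h(q, X) = -4/3 + (X + 1)/3 = -4/3 + (1 + X)/3 = -4/3 + (⅓ + X/3) = -1 + X/3)
B = -23 (B = -32 + 9 = -23)
Y(P, O) = -3 - O
j(b, R) = 5*R/3 (j(b, R) = (R*(-1))*(-1 + (⅓)*(-2)) = (-R)*(-1 - ⅔) = -R*(-5/3) = 5*R/3)
j(Y(y, -18), B) + 238910 = (5/3)*(-23) + 238910 = -115/3 + 238910 = 716615/3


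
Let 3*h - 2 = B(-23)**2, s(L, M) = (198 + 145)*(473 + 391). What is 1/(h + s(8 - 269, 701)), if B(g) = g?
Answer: 1/296529 ≈ 3.3724e-6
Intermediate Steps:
s(L, M) = 296352 (s(L, M) = 343*864 = 296352)
h = 177 (h = 2/3 + (1/3)*(-23)**2 = 2/3 + (1/3)*529 = 2/3 + 529/3 = 177)
1/(h + s(8 - 269, 701)) = 1/(177 + 296352) = 1/296529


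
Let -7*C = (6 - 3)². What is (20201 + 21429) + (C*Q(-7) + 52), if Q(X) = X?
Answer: 41691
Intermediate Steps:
C = -9/7 (C = -(6 - 3)²/7 = -⅐*3² = -⅐*9 = -9/7 ≈ -1.2857)
(20201 + 21429) + (C*Q(-7) + 52) = (20201 + 21429) + (-9/7*(-7) + 52) = 41630 + (9 + 52) = 41630 + 61 = 41691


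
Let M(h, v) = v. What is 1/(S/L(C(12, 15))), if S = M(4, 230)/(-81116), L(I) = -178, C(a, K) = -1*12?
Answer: 7219324/115 ≈ 62777.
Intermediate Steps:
C(a, K) = -12
S = -115/40558 (S = 230/(-81116) = 230*(-1/81116) = -115/40558 ≈ -0.0028354)
1/(S/L(C(12, 15))) = 1/(-115/40558/(-178)) = 1/(-115/40558*(-1/178)) = 1/(115/7219324) = 7219324/115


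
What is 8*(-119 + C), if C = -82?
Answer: -1608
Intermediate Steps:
8*(-119 + C) = 8*(-119 - 82) = 8*(-201) = -1608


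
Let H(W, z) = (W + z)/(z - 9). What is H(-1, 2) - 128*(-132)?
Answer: 118271/7 ≈ 16896.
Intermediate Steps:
H(W, z) = (W + z)/(-9 + z)
H(-1, 2) - 128*(-132) = (-1 + 2)/(-9 + 2) - 128*(-132) = 1/(-7) + 16896 = -⅐*1 + 16896 = -⅐ + 16896 = 118271/7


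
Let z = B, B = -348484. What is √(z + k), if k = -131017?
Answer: I*√479501 ≈ 692.46*I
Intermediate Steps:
z = -348484
√(z + k) = √(-348484 - 131017) = √(-479501) = I*√479501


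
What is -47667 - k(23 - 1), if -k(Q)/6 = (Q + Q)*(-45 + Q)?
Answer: -53739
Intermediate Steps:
k(Q) = -12*Q*(-45 + Q) (k(Q) = -6*(Q + Q)*(-45 + Q) = -6*2*Q*(-45 + Q) = -12*Q*(-45 + Q))
-47667 - k(23 - 1) = -47667 - 12*(23 - 1)*(45 - (23 - 1)) = -47667 - 12*22*(45 - 1*22) = -47667 - 12*22*(45 - 22) = -47667 - 12*22*23 = -47667 - 1*6072 = -47667 - 6072 = -53739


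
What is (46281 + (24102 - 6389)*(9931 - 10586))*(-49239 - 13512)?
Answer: 725133864234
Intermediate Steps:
(46281 + (24102 - 6389)*(9931 - 10586))*(-49239 - 13512) = (46281 + 17713*(-655))*(-62751) = (46281 - 11602015)*(-62751) = -11555734*(-62751) = 725133864234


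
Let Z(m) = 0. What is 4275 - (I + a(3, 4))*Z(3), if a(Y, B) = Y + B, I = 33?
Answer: 4275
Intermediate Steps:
a(Y, B) = B + Y
4275 - (I + a(3, 4))*Z(3) = 4275 - (33 + (4 + 3))*0 = 4275 - (33 + 7)*0 = 4275 - 40*0 = 4275 - 1*0 = 4275 + 0 = 4275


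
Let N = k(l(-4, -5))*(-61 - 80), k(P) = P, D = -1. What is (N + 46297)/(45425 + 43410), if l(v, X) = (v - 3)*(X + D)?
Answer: 8075/17767 ≈ 0.45449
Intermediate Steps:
l(v, X) = (-1 + X)*(-3 + v) (l(v, X) = (v - 3)*(X - 1) = (-3 + v)*(-1 + X) = (-1 + X)*(-3 + v))
N = -5922 (N = (3 - 1*(-4) - 3*(-5) - 5*(-4))*(-61 - 80) = (3 + 4 + 15 + 20)*(-141) = 42*(-141) = -5922)
(N + 46297)/(45425 + 43410) = (-5922 + 46297)/(45425 + 43410) = 40375/88835 = 40375*(1/88835) = 8075/17767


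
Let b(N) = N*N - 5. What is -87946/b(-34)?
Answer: -87946/1151 ≈ -76.408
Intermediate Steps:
b(N) = -5 + N**2 (b(N) = N**2 - 5 = -5 + N**2)
-87946/b(-34) = -87946/(-5 + (-34)**2) = -87946/(-5 + 1156) = -87946/1151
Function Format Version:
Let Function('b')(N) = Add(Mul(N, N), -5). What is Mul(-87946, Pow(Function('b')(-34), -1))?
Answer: Rational(-87946, 1151) ≈ -76.408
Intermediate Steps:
Function('b')(N) = Add(-5, Pow(N, 2)) (Function('b')(N) = Add(Pow(N, 2), -5) = Add(-5, Pow(N, 2)))
Mul(-87946, Pow(Function('b')(-34), -1)) = Mul(-87946, Pow(Add(-5, Pow(-34, 2)), -1)) = Mul(-87946, Pow(Add(-5, 1156), -1)) = Mul(-87946, Pow(1151, -1)) = Mul(-87946, Rational(1, 1151)) = Rational(-87946, 1151)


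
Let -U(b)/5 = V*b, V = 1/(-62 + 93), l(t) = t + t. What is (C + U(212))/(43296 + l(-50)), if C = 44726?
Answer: 692723/669538 ≈ 1.0346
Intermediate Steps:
l(t) = 2*t
V = 1/31 ≈ 0.032258
U(b) = -5*b/31
(C + U(212))/(43296 + l(-50)) = (44726 - 5/31*212)/(43296 + 2*(-50)) = (44726 - 1060/31)/(43296 - 100) = (1385446/31)/43196 = (1385446/31)*(1/43196) = 692723/669538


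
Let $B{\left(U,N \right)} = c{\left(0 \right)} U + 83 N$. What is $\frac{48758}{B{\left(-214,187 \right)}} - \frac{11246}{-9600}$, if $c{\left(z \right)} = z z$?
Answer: $\frac{321312983}{74500800} \approx 4.3129$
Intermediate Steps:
$c{\left(z \right)} = z^{2}$
$B{\left(U,N \right)} = 83 N$ ($B{\left(U,N \right)} = 0^{2} U + 83 N = 0 U + 83 N = 0 + 83 N = 83 N$)
$\frac{48758}{B{\left(-214,187 \right)}} - \frac{11246}{-9600} = \frac{48758}{83 \cdot 187} - \frac{11246}{-9600} = \frac{48758}{15521} - - \frac{5623}{4800} = 48758 \cdot \frac{1}{15521} + \frac{5623}{4800} = \frac{48758}{15521} + \frac{5623}{4800} = \frac{321312983}{74500800}$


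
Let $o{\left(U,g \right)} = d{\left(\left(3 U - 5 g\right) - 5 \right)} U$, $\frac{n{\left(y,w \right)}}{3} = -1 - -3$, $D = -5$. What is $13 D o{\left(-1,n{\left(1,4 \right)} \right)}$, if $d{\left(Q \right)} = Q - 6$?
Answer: $-2860$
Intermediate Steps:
$n{\left(y,w \right)} = 6$ ($n{\left(y,w \right)} = 3 \left(-1 - -3\right) = 3 \left(-1 + 3\right) = 3 \cdot 2 = 6$)
$d{\left(Q \right)} = -6 + Q$ ($d{\left(Q \right)} = Q - 6 = -6 + Q$)
$o{\left(U,g \right)} = U \left(-11 - 5 g + 3 U\right)$ ($o{\left(U,g \right)} = \left(-6 - \left(5 - 3 U + 5 g\right)\right) U = \left(-11 - 5 g + 3 U\right) U = U \left(-11 - 5 g + 3 U\right)$)
$13 D o{\left(-1,n{\left(1,4 \right)} \right)} = 13 \left(-5\right) \left(- (-11 - 30 + 3 \left(-1\right))\right) = - 65 \left(- (-11 - 30 - 3)\right) = - 65 \left(\left(-1\right) \left(-44\right)\right) = \left(-65\right) 44 = -2860$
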